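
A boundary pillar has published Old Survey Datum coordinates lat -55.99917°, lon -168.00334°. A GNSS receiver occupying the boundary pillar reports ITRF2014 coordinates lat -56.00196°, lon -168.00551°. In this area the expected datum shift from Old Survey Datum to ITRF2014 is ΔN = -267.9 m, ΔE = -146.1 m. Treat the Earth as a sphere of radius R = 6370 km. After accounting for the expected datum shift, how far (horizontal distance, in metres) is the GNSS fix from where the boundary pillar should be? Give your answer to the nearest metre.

Observed coordinate differences: Δφ = -0.00279°, Δλ = -0.00217°.
Converting to metres (1° lat = 111177 m, cos φ = 0.559205): observed ΔN = -310.2 m, observed ΔE = -134.9 m.
Subtracting the expected shift leaves a residual of -310.2 − (-267.9) = -42.3 m north and -134.9 − (-146.1) = 11.2 m east.
Residual distance = √((-42.3)² + 11.2²) = 43.7 m.

44 m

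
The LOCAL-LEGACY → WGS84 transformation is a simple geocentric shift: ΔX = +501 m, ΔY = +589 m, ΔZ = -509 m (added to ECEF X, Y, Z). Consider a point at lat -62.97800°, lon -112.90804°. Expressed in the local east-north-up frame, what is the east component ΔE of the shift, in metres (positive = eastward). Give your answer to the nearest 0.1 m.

The local east axis at (φ, λ) is (−sin λ, cos λ, 0), so ΔE = −sin(-112.90804°)·501 + cos(-112.90804°)·589 = 232.22 m.

ΔE = 232.2 m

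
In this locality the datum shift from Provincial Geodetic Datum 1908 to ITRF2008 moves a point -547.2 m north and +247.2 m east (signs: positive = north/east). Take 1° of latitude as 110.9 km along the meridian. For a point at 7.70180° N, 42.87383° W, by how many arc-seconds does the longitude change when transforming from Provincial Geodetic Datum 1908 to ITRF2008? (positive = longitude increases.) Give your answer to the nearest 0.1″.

Δλ = 8.1″

At latitude 7.70180°, cos φ = 0.990979.
1° of longitude at this latitude = 110.9 × cos φ = 109.90 km, so Δλ = 247.2 / 109899.6 = 0.0022493° = 8.098″.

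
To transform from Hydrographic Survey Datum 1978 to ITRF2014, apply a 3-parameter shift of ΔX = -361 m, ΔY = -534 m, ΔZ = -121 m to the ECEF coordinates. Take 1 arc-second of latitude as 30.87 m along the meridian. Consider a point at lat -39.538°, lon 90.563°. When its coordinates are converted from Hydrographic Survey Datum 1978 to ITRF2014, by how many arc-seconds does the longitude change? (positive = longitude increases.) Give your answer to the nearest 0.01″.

sin φ = -0.636590, cos φ = 0.771203, sin λ = 0.999952, cos λ = -0.009826.
East component: ΔE = −sin λ·ΔX + cos λ·ΔY = −(0.999952)(-361) + (-0.009826)(-534) = 366.23 m.
1° of latitude spans 3600 × 30.87 = 111132 m; at latitude φ, 1° of longitude spans that × cos φ = 85705.3 m, so Δλ = 366.23 / 85705.3 × 3600 = 15.383″.

Δλ = 15.38″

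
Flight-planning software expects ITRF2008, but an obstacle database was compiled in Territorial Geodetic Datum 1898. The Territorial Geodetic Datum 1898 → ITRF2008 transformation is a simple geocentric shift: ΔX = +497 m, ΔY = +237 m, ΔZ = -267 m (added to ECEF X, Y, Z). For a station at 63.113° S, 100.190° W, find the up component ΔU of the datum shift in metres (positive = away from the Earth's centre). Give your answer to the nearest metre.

ΔU = 93 m

The local up (radial) axis is (cos φ cos λ, cos φ sin λ, sin φ), giving ΔU = -39.763 − 105.488 + 238.137 = 92.89 m.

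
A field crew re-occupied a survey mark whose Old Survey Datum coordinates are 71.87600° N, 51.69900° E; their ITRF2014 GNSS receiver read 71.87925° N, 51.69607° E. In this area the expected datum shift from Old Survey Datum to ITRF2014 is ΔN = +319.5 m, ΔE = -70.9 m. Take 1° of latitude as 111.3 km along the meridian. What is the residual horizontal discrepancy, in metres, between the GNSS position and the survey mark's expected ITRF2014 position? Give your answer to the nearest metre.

52 m

Observed coordinate differences: Δφ = +0.00325°, Δλ = -0.00293°.
Converting to metres (1° lat = 111300 m, cos φ = 0.311075): observed ΔN = 361.7 m, observed ΔE = -101.4 m.
Subtracting the expected shift leaves a residual of 361.7 − (319.5) = 42.2 m north and -101.4 − (-70.9) = -30.5 m east.
Residual distance = √(42.2² + (-30.5)²) = 52.1 m.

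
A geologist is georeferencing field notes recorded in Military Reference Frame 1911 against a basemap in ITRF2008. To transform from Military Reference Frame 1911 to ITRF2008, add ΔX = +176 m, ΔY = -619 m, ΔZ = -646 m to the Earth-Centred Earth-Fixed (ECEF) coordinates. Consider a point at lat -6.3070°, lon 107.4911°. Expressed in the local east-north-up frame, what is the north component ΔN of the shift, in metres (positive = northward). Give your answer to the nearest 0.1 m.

ΔN = -712.8 m

The local north axis is (−sin φ cos λ, −sin φ sin λ, cos φ), giving ΔN = -5.811 − 64.857 − 642.090 = -712.76 m.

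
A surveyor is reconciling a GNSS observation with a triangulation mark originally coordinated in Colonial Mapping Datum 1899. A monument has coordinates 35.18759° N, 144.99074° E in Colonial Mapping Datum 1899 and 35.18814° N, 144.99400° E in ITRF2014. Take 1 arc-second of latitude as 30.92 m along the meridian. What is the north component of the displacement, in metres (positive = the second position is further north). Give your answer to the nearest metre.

ΔN = 61 m

Δφ = 35.18814° − 35.18759° = +0.00055°; Δλ = 144.99400° − 144.99074° = +0.00326°.
1° of latitude = 3600 × 30.92 = 111312 m.
ΔN = Δφ × 111312 = 61.2 m; ΔE = Δλ × 111312 × cos(35.18759°) = +0.00326 × 111312 × 0.817270 = 296.6 m.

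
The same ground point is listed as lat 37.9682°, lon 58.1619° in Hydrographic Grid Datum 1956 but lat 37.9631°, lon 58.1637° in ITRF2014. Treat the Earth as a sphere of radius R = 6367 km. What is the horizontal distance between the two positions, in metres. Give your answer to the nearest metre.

Δφ = 37.9631° − 37.9682° = -0.0051°; Δλ = 58.1637° − 58.1619° = +0.0018°.
1° along a meridian = πR/180 = 111125 m.
ΔN = Δφ × 111125 = -566.7 m; ΔE = Δλ × 111125 × cos(37.9682°) = +0.0018 × 111125 × 0.788352 = 157.7 m.
Distance = √(ΔE² + ΔN²) = √(157.7² + (-566.7)²) = 588.3 m.

588 m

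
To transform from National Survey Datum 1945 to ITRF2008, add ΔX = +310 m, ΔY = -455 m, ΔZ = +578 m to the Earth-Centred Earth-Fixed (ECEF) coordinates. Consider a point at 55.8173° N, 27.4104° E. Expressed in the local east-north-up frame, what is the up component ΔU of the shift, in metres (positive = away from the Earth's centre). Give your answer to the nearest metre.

ΔU = 515 m

At φ = 55.8173°, λ = 27.4104°: sin φ = 0.827250, cos φ = 0.561834, sin λ = 0.460361, cos λ = 0.887732.
ΔU = cos φ cos λ·ΔX + cos φ sin λ·ΔY + sin φ·ΔZ = (0.561834)(0.887732)(310) + (0.561834)(0.460361)(-455) + (0.827250)(578) = 515.08 m.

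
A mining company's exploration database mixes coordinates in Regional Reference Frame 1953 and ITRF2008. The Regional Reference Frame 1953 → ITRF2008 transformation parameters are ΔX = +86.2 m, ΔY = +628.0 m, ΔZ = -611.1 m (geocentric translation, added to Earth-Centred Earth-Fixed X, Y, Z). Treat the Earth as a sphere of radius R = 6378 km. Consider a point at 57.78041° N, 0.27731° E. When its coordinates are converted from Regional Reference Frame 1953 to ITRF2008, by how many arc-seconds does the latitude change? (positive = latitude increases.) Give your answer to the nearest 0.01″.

Δφ = -12.98″

sin φ = 0.846011, cos φ = 0.533166, sin λ = 0.004840, cos λ = 0.999988.
North component: ΔN = −sin φ cos λ·ΔX − sin φ sin λ·ΔY + cos φ·ΔZ = −(0.846011)(0.999988)(86.2) − (0.846011)(0.004840)(628.0) + (0.533166)(-611.1) = -401.31 m.
1° of latitude spans πR/180 = 111317 m, so Δφ = -401.31 / 111317 × 3600 = -12.979″.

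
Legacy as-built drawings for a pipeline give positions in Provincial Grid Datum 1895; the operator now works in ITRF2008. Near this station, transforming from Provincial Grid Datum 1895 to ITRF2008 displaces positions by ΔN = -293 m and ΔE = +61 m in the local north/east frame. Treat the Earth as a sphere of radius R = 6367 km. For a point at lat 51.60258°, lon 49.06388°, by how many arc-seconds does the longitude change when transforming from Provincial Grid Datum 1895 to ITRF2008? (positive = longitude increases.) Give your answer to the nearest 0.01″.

Δλ = 3.18″

At latitude 51.60258°, cos φ = 0.621112.
One radian of longitude at latitude φ spans R cos φ, so Δλ = ΔE / (R cos φ) = 61.0 / (6367000 × 0.621112) = 1.5425e-05 rad = 3.182″.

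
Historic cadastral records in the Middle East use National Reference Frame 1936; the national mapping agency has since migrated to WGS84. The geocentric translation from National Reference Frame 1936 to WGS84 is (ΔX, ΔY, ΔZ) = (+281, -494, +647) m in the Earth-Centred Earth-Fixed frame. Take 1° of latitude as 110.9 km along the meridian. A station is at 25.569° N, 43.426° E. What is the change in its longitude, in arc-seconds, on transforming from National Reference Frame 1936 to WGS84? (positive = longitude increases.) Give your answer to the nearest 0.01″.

Δλ = -19.86″

sin φ = 0.431598, cos φ = 0.902066, sin λ = 0.687417, cos λ = 0.726263.
East component: ΔE = −sin λ·ΔX + cos λ·ΔY = −(0.687417)(281) + (0.726263)(-494) = -551.94 m.
1° of latitude spans 110900 m; at latitude φ, 1° of longitude spans that × cos φ = 100039.1 m, so Δλ = -551.94 / 100039.1 × 3600 = -19.862″.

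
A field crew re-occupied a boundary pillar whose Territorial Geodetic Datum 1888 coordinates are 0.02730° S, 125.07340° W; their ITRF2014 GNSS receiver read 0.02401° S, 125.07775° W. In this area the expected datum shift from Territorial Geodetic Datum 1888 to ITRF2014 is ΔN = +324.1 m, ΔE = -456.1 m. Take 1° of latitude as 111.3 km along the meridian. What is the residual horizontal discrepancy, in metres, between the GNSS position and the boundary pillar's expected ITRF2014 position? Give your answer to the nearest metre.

51 m

Observed coordinate differences: Δφ = +0.00329°, Δλ = -0.00435°.
Converting to metres (1° lat = 111300 m, cos φ = 1.000000): observed ΔN = 366.2 m, observed ΔE = -484.2 m.
Subtracting the expected shift leaves a residual of 366.2 − (324.1) = 42.1 m north and -484.2 − (-456.1) = -28.1 m east.
Residual distance = √(42.1² + (-28.1)²) = 50.6 m.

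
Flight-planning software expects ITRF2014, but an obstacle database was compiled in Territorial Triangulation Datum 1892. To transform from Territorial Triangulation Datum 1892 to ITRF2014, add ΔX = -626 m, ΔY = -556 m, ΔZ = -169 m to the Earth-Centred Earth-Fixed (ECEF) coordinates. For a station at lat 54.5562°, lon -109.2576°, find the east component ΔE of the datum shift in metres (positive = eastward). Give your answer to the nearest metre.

ΔE = -408 m

The local east axis at (φ, λ) is (−sin λ, cos λ, 0), so ΔE = −sin(-109.2576°)·(-626) + cos(-109.2576°)·(-556) = -407.59 m.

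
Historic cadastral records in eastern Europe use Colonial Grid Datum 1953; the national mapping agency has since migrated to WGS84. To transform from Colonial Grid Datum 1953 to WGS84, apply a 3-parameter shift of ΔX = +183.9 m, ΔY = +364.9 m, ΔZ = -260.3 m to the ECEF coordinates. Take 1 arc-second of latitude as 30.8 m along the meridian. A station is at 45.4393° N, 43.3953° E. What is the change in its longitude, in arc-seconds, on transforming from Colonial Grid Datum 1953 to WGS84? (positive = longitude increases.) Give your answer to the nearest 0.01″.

Δλ = 6.42″

sin φ = 0.712507, cos φ = 0.701664, sin λ = 0.687028, cos λ = 0.726631.
East component: ΔE = −sin λ·ΔX + cos λ·ΔY = −(0.687028)(183.9) + (0.726631)(364.9) = 138.80 m.
1° of latitude spans 3600 × 30.80 = 110880 m; at latitude φ, 1° of longitude spans that × cos φ = 77800.6 m, so Δλ = 138.80 / 77800.6 × 3600 = 6.423″.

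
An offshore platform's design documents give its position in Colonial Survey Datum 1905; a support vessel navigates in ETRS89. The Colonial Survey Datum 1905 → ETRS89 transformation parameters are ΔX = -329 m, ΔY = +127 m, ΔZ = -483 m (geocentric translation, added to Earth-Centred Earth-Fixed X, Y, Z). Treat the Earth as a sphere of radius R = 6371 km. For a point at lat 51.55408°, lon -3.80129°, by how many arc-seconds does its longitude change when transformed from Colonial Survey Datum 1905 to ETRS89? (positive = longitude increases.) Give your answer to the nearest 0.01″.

sin φ = 0.783195, cos φ = 0.621776, sin λ = -0.066296, cos λ = 0.997800.
East component: ΔE = −sin λ·ΔX + cos λ·ΔY = −(-0.066296)(-329) + (0.997800)(127) = 104.91 m.
1° of latitude spans πR/180 = 111195 m; at latitude φ, 1° of longitude spans that × cos φ = 69138.3 m, so Δλ = 104.91 / 69138.3 × 3600 = 5.463″.

Δλ = 5.46″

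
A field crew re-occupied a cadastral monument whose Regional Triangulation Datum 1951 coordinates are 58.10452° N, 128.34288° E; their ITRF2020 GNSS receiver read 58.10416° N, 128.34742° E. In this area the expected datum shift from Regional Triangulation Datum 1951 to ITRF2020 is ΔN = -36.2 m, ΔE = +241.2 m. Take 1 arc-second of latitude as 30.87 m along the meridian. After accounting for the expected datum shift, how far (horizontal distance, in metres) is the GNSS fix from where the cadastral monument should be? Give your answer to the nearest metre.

26 m

Observed coordinate differences: Δφ = -0.00036°, Δλ = +0.00454°.
Converting to metres (1° lat = 111132 m, cos φ = 0.528371): observed ΔN = -40.0 m, observed ΔE = 266.6 m.
Subtracting the expected shift leaves a residual of -40.0 − (-36.2) = -3.8 m north and 266.6 − (241.2) = 25.4 m east.
Residual distance = √((-3.8)² + 25.4²) = 25.7 m.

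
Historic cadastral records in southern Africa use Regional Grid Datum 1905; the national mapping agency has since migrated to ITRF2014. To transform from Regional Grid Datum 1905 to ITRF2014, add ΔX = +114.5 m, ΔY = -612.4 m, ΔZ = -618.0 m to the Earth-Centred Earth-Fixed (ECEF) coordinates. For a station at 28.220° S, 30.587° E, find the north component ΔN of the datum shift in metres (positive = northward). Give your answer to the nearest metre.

ΔN = -645 m

At φ = -28.220°, λ = 30.587°: sin φ = -0.472858, cos φ = 0.881138, sin λ = 0.508846, cos λ = 0.860858.
ΔN = −sin φ cos λ·ΔX − sin φ sin λ·ΔY + cos φ·ΔZ = −(-0.472858)(0.860858)(114.5) − (-0.472858)(0.508846)(-612.4) + (0.881138)(-618.0) = -645.29 m.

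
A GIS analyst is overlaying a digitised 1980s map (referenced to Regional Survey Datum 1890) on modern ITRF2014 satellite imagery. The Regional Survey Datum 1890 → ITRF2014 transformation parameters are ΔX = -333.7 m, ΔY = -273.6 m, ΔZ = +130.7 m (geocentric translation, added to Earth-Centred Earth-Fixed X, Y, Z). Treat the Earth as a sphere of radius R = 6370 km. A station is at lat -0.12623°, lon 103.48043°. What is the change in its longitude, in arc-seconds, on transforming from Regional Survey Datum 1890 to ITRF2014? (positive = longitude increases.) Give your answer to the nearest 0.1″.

sin φ = -0.002203, cos φ = 0.999998, sin λ = 0.972450, cos λ = -0.233113.
East component: ΔE = −sin λ·ΔX + cos λ·ΔY = −(0.972450)(-333.7) + (-0.233113)(-273.6) = 388.29 m.
1° of latitude spans πR/180 = 111177 m; at latitude φ, 1° of longitude spans that × cos φ = 111177.2 m, so Δλ = 388.29 / 111177.2 × 3600 = 12.573″.

Δλ = 12.6″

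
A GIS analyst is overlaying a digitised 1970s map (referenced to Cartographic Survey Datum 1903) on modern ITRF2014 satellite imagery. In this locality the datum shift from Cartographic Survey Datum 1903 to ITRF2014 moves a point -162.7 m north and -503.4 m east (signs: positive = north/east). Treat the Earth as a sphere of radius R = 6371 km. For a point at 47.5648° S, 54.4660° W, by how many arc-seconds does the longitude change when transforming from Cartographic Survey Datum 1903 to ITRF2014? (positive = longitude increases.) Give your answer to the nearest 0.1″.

Δλ = -24.2″

At latitude -47.5648°, cos φ = 0.674756.
One radian of longitude at latitude φ spans R cos φ, so Δλ = ΔE / (R cos φ) = -503.4 / (6371000 × 0.674756) = -1.1710e-04 rad = -24.154″.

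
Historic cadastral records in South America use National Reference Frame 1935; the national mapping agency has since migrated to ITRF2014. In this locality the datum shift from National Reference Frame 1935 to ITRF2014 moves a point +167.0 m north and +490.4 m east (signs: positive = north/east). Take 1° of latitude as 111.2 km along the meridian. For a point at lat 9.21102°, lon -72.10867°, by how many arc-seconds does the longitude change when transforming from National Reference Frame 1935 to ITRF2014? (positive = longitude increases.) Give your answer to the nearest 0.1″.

Δλ = 16.1″

At latitude 9.21102°, cos φ = 0.987105.
1° of longitude at this latitude = 111.2 × cos φ = 109.77 km, so Δλ = 490.4 / 109766.1 = 0.0044677° = 16.084″.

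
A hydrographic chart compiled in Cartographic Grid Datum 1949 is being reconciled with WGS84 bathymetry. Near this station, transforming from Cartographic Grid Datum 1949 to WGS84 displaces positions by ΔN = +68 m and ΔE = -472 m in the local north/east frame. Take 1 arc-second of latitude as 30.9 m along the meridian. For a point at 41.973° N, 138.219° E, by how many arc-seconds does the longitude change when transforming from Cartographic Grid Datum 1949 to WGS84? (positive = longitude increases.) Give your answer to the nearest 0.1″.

At latitude 41.973°, cos φ = 0.743460.
1″ of longitude at this latitude = 30.90 × cos φ = 22.9729 m, so Δλ = -472.0 / 22.9729 = -20.546″.

Δλ = -20.5″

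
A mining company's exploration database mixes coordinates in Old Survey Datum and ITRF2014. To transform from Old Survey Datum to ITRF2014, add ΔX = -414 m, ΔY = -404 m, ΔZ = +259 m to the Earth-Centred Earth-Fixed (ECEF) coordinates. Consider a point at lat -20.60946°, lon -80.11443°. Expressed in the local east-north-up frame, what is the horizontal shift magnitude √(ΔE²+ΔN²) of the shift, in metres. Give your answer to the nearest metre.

At φ = -20.60946°, λ = -80.11443°: sin φ = -0.351996, cos φ = 0.936001, sin λ = -0.985153, cos λ = 0.171681.
ΔE = −sin λ·ΔX + cos λ·ΔY = −(-0.985153)·(-414) + (0.171681)·(-404) = -477.21 m.
ΔN = −sin φ cos λ·ΔX − sin φ sin λ·ΔY + cos φ·ΔZ = −(-0.351996)(0.171681)(-414) − (-0.351996)(-0.985153)(-404) + (0.936001)(259) = 357.50 m.
Horizontal magnitude = √(ΔE² + ΔN²) = √((-477.21)² + 357.50²) = 596.27 m.

596 m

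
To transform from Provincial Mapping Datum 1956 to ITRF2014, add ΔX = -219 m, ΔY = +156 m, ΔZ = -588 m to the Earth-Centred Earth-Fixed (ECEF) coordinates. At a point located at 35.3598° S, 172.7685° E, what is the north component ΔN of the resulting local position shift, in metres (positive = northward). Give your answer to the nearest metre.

At φ = -35.3598°, λ = 172.7685°: sin φ = -0.578709, cos φ = 0.815534, sin λ = 0.125879, cos λ = -0.992046.
ΔN = −sin φ cos λ·ΔX − sin φ sin λ·ΔY + cos φ·ΔZ = −(-0.578709)(-0.992046)(-219) − (-0.578709)(0.125879)(156) + (0.815534)(-588) = -342.44 m.

ΔN = -342 m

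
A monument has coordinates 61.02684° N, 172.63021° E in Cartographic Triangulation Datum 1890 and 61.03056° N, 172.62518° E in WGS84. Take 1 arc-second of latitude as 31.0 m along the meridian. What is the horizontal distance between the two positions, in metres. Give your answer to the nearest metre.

496 m

Δφ = 61.03056° − 61.02684° = +0.00372°; Δλ = 172.62518° − 172.63021° = -0.00503°.
1° of latitude = 3600 × 31.00 = 111600 m.
ΔN = Δφ × 111600 = 415.2 m; ΔE = Δλ × 111600 × cos(61.02684°) = -0.00503 × 111600 × 0.484400 = -271.9 m.
Distance = √(ΔE² + ΔN²) = √((-271.9)² + 415.2²) = 496.3 m.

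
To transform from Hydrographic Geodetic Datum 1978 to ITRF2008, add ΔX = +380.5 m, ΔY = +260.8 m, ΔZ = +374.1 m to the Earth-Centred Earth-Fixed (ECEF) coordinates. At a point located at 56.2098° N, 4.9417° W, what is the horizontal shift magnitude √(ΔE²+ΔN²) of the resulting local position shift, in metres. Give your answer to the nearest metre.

The local east axis at (φ, λ) is (−sin λ, cos λ, 0), so ΔE = −sin(-4.9417°)·380.5 + cos(-4.9417°)·260.8 = 292.61 m.
The local north axis is (−sin φ cos λ, −sin φ sin λ, cos φ), giving ΔN = -315.050 + 18.671 + 208.057 = -88.32 m.
Horizontal magnitude = √(ΔE² + ΔN²) = √(292.61² + (-88.32)²) = 305.65 m.

306 m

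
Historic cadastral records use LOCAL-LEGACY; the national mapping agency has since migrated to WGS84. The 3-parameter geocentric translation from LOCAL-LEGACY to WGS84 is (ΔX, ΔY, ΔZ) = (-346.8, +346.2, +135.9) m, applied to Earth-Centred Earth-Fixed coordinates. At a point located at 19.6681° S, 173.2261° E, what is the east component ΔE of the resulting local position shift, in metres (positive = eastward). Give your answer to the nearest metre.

ΔE = -303 m

At φ = -19.6681°, λ = 173.2261°: sin φ = -0.336571, cos φ = 0.941658, sin λ = 0.117952, cos λ = -0.993019.
ΔE = −sin λ·ΔX + cos λ·ΔY = −(0.117952)·(-346.8) + (-0.993019)·(346.2) = -302.88 m.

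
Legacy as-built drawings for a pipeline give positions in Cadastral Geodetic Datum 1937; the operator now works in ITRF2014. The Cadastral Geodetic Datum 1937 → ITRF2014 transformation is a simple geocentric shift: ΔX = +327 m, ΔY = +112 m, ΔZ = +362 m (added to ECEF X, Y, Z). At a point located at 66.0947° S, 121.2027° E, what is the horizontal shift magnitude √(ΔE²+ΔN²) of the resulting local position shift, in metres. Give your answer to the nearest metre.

347 m

The local east axis at (φ, λ) is (−sin λ, cos λ, 0), so ΔE = −sin(121.2027°)·327 + cos(121.2027°)·112 = -337.72 m.
The local north axis is (−sin φ cos λ, −sin φ sin λ, cos φ), giving ΔN = -154.876 + 87.580 + 146.692 = 79.40 m.
Horizontal magnitude = √(ΔE² + ΔN²) = √((-337.72)² + 79.40²) = 346.93 m.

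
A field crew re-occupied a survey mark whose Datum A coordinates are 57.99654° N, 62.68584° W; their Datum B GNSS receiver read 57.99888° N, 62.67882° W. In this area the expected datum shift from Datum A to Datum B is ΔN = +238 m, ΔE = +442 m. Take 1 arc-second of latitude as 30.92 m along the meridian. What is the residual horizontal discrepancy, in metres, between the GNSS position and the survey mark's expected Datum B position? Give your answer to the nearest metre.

Observed coordinate differences: Δφ = +0.00234°, Δλ = +0.00702°.
Converting to metres (1° lat = 111312 m, cos φ = 0.529970): observed ΔN = 260.5 m, observed ΔE = 414.1 m.
Subtracting the expected shift leaves a residual of 260.5 − (238) = 22.5 m north and 414.1 − (442) = -27.9 m east.
Residual distance = √(22.5² + (-27.9)²) = 35.8 m.

36 m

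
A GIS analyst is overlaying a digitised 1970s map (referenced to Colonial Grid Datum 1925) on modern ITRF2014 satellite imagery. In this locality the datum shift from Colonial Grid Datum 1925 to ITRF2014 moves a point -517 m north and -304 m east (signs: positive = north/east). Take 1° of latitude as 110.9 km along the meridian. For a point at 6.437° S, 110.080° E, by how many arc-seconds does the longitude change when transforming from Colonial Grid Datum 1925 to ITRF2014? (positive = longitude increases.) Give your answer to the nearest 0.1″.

At latitude -6.437°, cos φ = 0.993696.
1° of longitude at this latitude = 110.9 × cos φ = 110.20 km, so Δλ = -304.0 / 110200.9 = -0.0027586° = -9.931″.

Δλ = -9.9″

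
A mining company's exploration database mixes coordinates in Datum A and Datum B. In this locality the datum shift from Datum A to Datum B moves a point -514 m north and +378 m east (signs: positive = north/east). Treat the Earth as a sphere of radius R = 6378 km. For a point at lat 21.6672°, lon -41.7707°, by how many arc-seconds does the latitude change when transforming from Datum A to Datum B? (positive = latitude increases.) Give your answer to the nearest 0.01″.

Δφ = -16.62″

On a sphere of radius R, 1 rad of latitude = R, so Δφ = ΔN / R = -514.0 / 6378000 = -8.0590e-05 rad = -16.623″.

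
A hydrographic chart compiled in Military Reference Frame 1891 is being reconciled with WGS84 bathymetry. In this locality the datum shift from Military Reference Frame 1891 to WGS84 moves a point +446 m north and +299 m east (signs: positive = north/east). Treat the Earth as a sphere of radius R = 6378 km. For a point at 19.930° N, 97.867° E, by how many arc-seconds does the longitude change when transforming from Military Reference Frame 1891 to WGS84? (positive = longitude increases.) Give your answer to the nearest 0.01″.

Δλ = 10.29″

At latitude 19.930°, cos φ = 0.940110.
One radian of longitude at latitude φ spans R cos φ, so Δλ = ΔE / (R cos φ) = 299.0 / (6378000 × 0.940110) = 4.9866e-05 rad = 10.286″.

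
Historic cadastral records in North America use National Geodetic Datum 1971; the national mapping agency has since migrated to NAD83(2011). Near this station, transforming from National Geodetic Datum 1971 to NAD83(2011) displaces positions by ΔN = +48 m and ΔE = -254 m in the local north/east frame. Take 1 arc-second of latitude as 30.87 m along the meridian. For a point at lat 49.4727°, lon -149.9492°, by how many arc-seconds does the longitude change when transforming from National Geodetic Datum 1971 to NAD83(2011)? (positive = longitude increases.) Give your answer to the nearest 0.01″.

At latitude 49.4727°, cos φ = 0.649810.
1″ of longitude at this latitude = 30.87 × cos φ = 20.0596 m, so Δλ = -254.0 / 20.0596 = -12.662″.

Δλ = -12.66″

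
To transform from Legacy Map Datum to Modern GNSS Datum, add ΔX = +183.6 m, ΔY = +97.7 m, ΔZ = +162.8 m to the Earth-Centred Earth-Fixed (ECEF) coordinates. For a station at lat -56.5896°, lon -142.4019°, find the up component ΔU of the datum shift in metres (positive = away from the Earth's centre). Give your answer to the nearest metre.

At φ = -56.5896°, λ = -142.4019°: sin φ = -0.834748, cos φ = 0.550632, sin λ = -0.610119, cos λ = -0.792310.
ΔU = cos φ cos λ·ΔX + cos φ sin λ·ΔY + sin φ·ΔZ = (0.550632)(-0.792310)(183.6) + (0.550632)(-0.610119)(97.7) + (-0.834748)(162.8) = -248.82 m.

ΔU = -249 m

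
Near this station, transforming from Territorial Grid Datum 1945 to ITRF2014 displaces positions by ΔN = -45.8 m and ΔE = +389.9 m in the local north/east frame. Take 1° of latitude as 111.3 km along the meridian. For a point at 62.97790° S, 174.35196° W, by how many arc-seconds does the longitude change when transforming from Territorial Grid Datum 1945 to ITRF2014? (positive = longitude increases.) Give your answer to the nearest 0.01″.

At latitude -62.97790°, cos φ = 0.454334.
1° of longitude at this latitude = 111.3 × cos φ = 50.57 km, so Δλ = 389.9 / 50567.4 = 0.0077105° = 27.758″.

Δλ = 27.76″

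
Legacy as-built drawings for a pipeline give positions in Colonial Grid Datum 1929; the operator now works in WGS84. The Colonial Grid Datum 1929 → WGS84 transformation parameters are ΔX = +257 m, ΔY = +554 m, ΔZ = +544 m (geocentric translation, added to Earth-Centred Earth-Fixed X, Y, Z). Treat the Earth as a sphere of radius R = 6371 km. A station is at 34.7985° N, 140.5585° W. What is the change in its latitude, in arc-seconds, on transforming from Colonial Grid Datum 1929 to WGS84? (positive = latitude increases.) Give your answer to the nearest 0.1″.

Δφ = 24.6″

sin φ = 0.570692, cos φ = 0.821164, sin λ = -0.635290, cos λ = -0.772274.
North component: ΔN = −sin φ cos λ·ΔX − sin φ sin λ·ΔY + cos φ·ΔZ = −(0.570692)(-0.772274)(257) − (0.570692)(-0.635290)(554) + (0.821164)(544) = 760.84 m.
1° of latitude spans πR/180 = 111195 m, so Δφ = 760.84 / 111195 × 3600 = 24.633″.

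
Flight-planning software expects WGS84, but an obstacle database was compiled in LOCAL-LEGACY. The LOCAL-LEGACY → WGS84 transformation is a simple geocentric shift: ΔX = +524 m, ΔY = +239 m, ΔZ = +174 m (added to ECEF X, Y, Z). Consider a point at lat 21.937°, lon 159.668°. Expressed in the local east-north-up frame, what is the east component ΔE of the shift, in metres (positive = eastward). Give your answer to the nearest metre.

ΔE = -406 m

At φ = 21.937°, λ = 159.668°: sin φ = 0.373587, cos φ = 0.927595, sin λ = 0.347459, cos λ = -0.937695.
ΔE = −sin λ·ΔX + cos λ·ΔY = −(0.347459)·(524) + (-0.937695)·(239) = -406.18 m.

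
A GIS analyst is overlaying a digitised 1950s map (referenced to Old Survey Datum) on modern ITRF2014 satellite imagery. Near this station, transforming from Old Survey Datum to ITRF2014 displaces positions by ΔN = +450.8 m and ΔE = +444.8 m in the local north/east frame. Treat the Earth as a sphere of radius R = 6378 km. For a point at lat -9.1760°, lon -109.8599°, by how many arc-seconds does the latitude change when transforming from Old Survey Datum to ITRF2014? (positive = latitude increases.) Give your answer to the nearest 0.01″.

Δφ = 14.58″

On a sphere of radius R, 1 rad of latitude = R, so Δφ = ΔN / R = 450.8 / 6378000 = 7.0680e-05 rad = 14.579″.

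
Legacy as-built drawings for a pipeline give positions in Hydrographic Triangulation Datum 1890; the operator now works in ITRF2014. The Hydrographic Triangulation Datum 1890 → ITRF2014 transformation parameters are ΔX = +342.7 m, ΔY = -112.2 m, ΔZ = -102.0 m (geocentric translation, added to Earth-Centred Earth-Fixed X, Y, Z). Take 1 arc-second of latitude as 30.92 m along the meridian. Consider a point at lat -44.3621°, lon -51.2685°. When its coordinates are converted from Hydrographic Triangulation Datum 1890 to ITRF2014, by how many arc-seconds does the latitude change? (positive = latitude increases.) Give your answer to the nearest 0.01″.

sin φ = -0.699191, cos φ = 0.714935, sin λ = -0.780087, cos λ = 0.625672.
North component: ΔN = −sin φ cos λ·ΔX − sin φ sin λ·ΔY + cos φ·ΔZ = −(-0.699191)(0.625672)(342.7) − (-0.699191)(-0.780087)(-112.2) + (0.714935)(-102.0) = 138.19 m.
1° of latitude spans 3600 × 30.92 = 111312 m, so Δφ = 138.19 / 111312 × 3600 = 4.469″.

Δφ = 4.47″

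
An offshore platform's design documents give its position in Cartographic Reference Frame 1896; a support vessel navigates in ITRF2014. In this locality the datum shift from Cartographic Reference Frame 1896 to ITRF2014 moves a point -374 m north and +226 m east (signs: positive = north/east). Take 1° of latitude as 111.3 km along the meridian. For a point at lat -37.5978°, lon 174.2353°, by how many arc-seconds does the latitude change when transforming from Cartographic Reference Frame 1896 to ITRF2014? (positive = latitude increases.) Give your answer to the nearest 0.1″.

Δφ = -12.1″

1° of latitude = 111.3 km, so Δφ = -374.0 / 111300 = -0.0033603° = -12.097″.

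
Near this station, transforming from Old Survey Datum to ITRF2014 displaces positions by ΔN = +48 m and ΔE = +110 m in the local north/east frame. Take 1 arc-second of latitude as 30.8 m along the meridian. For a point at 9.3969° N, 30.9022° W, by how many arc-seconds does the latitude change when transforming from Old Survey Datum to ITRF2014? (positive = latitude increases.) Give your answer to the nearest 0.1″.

Δφ = 1.6″

1″ of latitude = 30.80 m, so Δφ = 48.0 / 30.80 = 1.558″.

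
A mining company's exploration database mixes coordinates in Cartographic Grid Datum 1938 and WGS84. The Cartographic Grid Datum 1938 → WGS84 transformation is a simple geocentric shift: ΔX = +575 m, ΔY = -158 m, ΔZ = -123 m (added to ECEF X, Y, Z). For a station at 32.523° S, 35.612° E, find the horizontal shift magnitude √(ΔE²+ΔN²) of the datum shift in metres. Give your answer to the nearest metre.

474 m

At φ = -32.523°, λ = 35.612°: sin φ = -0.537638, cos φ = 0.843176, sin λ = 0.582293, cos λ = 0.812979.
ΔE = −sin λ·ΔX + cos λ·ΔY = −(0.582293)·(575) + (0.812979)·(-158) = -463.27 m.
ΔN = −sin φ cos λ·ΔX − sin φ sin λ·ΔY + cos φ·ΔZ = −(-0.537638)(0.812979)(575) − (-0.537638)(0.582293)(-158) + (0.843176)(-123) = 98.15 m.
Horizontal magnitude = √(ΔE² + ΔN²) = √((-463.27)² + 98.15²) = 473.55 m.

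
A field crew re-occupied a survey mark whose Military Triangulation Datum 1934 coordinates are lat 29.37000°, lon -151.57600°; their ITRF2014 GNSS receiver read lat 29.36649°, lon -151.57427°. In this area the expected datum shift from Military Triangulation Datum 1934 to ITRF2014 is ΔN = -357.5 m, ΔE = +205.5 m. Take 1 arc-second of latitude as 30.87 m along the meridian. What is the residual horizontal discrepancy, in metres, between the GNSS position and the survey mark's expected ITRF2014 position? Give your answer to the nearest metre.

Observed coordinate differences: Δφ = -0.00351°, Δλ = +0.00173°.
Converting to metres (1° lat = 111132 m, cos φ = 0.871471): observed ΔN = -390.1 m, observed ΔE = 167.5 m.
Subtracting the expected shift leaves a residual of -390.1 − (-357.5) = -32.6 m north and 167.5 − (205.5) = -38.0 m east.
Residual distance = √((-32.6)² + (-38.0)²) = 50.0 m.

50 m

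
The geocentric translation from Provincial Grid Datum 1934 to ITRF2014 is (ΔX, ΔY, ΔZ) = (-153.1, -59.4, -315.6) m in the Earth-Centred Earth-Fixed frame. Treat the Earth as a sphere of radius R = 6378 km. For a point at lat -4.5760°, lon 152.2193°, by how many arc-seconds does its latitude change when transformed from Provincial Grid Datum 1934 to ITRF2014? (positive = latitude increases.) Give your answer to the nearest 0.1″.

sin φ = -0.079781, cos φ = 0.996812, sin λ = 0.466089, cos λ = -0.884738.
North component: ΔN = −sin φ cos λ·ΔX − sin φ sin λ·ΔY + cos φ·ΔZ = −(-0.079781)(-0.884738)(-153.1) − (-0.079781)(0.466089)(-59.4) + (0.996812)(-315.6) = -306.00 m.
1° of latitude spans πR/180 = 111317 m, so Δφ = -306.00 / 111317 × 3600 = -9.896″.

Δφ = -9.9″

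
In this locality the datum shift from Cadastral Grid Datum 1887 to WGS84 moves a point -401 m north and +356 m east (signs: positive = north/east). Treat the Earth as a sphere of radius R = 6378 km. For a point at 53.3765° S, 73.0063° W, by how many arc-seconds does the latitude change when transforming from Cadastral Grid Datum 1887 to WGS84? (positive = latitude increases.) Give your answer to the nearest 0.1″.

Δφ = -13.0″

On a sphere of radius R, 1 rad of latitude = R, so Δφ = ΔN / R = -401.0 / 6378000 = -6.2872e-05 rad = -12.968″.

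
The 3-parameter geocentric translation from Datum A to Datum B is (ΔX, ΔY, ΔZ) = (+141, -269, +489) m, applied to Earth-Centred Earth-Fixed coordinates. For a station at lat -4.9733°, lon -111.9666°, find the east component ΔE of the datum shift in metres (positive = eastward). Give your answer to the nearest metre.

At φ = -4.9733°, λ = -111.9666°: sin φ = -0.086692, cos φ = 0.996235, sin λ = -0.927402, cos λ = -0.374066.
ΔE = −sin λ·ΔX + cos λ·ΔY = −(-0.927402)·(141) + (-0.374066)·(-269) = 231.39 m.

ΔE = 231 m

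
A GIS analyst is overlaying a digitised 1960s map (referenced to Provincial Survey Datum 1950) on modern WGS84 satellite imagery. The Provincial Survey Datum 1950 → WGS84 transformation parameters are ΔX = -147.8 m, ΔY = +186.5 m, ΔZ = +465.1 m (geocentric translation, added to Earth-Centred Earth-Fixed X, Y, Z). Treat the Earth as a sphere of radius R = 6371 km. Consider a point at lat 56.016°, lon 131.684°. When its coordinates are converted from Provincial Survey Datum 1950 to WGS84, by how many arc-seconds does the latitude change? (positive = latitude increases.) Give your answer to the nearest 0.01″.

sin φ = 0.829194, cos φ = 0.558961, sin λ = 0.746824, cos λ = -0.665022.
North component: ΔN = −sin φ cos λ·ΔX − sin φ sin λ·ΔY + cos φ·ΔZ = −(0.829194)(-0.665022)(-147.8) − (0.829194)(0.746824)(186.5) + (0.558961)(465.1) = 62.98 m.
1° of latitude spans πR/180 = 111195 m, so Δφ = 62.98 / 111195 × 3600 = 2.039″.

Δφ = 2.04″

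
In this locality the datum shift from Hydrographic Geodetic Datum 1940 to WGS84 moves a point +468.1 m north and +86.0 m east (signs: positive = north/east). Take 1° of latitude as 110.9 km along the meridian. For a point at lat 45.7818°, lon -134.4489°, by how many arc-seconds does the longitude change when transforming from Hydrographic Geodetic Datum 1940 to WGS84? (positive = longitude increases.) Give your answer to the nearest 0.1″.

At latitude 45.7818°, cos φ = 0.697393.
1° of longitude at this latitude = 110.9 × cos φ = 77.34 km, so Δλ = 86.0 / 77340.9 = 0.0011120° = 4.003″.

Δλ = 4.0″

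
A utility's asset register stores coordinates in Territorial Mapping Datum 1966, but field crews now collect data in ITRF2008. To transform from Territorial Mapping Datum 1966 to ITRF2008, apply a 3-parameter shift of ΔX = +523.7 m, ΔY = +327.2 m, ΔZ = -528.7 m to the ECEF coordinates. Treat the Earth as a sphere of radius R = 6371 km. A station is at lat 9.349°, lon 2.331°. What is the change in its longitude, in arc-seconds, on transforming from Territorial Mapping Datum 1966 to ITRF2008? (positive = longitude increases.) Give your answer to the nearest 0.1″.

sin φ = 0.162448, cos φ = 0.986717, sin λ = 0.040672, cos λ = 0.999173.
East component: ΔE = −sin λ·ΔX + cos λ·ΔY = −(0.040672)(523.7) + (0.999173)(327.2) = 305.63 m.
1° of latitude spans πR/180 = 111195 m; at latitude φ, 1° of longitude spans that × cos φ = 109717.9 m, so Δλ = 305.63 / 109717.9 × 3600 = 10.028″.

Δλ = 10.0″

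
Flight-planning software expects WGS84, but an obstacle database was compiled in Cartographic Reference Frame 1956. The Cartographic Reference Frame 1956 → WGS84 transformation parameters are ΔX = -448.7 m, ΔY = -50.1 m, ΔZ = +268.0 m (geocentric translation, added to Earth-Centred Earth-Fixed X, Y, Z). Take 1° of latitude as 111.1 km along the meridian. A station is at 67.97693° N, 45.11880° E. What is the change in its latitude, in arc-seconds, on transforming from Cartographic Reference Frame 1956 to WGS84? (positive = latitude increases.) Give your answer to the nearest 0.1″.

Δφ = 13.8″

sin φ = 0.927033, cos φ = 0.374980, sin λ = 0.708571, cos λ = 0.705639.
North component: ΔN = −sin φ cos λ·ΔX − sin φ sin λ·ΔY + cos φ·ΔZ = −(0.927033)(0.705639)(-448.7) − (0.927033)(0.708571)(-50.1) + (0.374980)(268.0) = 426.92 m.
1° of latitude spans 111100 m, so Δφ = 426.92 / 111100 × 3600 = 13.834″.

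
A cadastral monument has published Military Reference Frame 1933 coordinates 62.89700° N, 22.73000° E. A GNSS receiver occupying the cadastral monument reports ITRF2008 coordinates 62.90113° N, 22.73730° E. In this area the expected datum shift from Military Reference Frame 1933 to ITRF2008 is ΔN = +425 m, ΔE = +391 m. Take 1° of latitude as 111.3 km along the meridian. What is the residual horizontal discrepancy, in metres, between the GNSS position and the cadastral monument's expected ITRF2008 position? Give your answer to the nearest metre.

40 m

Observed coordinate differences: Δφ = +0.00413°, Δλ = +0.00730°.
Converting to metres (1° lat = 111300 m, cos φ = 0.455592): observed ΔN = 459.7 m, observed ΔE = 370.2 m.
Subtracting the expected shift leaves a residual of 459.7 − (425) = 34.7 m north and 370.2 − (391) = -20.8 m east.
Residual distance = √(34.7² + (-20.8)²) = 40.4 m.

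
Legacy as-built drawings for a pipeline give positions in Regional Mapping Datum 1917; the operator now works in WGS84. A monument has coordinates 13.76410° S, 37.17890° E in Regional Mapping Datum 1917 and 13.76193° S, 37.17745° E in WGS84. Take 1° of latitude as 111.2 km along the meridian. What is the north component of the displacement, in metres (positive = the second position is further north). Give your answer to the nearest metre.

Δφ = -13.76193° − -13.76410° = +0.00217°; Δλ = 37.17745° − 37.17890° = -0.00145°.
ΔN = Δφ × 111200 = 241.3 m; ΔE = Δλ × 111200 × cos(-13.76410°) = -0.00145 × 111200 × 0.971284 = -156.6 m.

ΔN = 241 m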